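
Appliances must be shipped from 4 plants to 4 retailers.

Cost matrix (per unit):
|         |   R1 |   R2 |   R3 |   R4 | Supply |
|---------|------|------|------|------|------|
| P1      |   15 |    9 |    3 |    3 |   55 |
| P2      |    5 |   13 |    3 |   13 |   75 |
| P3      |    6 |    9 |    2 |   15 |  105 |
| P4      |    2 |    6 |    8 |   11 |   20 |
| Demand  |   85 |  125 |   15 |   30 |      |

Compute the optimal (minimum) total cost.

One minimum-cost allocation:
  P1–R2: 25 units
  P1–R4: 30 units
  P2–R1: 75 units
  P3–R2: 90 units
  P3–R3: 15 units
  P4–R1: 10 units
  P4–R2: 10 units
Total cost = 1610.
(Supply check: P1 ships 55; P2 ships 75; P3 ships 105; P4 ships 20.)

1610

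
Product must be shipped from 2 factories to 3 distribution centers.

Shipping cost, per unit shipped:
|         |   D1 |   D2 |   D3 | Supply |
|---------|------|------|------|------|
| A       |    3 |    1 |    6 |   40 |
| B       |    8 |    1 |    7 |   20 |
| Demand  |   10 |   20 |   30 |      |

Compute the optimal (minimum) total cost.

An optimal shipping plan:
  A->D1: 10 × 3 = 30
  A->D3: 30 × 6 = 180
  B->D2: 20 × 1 = 20
Total = 30 + 180 + 20 = 230.

230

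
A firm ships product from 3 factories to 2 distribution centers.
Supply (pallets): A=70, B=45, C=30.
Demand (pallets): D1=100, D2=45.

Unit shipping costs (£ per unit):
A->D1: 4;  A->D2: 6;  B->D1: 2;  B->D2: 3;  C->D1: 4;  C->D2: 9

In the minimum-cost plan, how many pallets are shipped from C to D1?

Optimal shipments:
  A->D1: 70 × £4 = £280
  B->D2: 45 × £3 = £135
  C->D1: 30 × £4 = £120
Total cost = £535.
So C→D1 carries 30 pallets.

30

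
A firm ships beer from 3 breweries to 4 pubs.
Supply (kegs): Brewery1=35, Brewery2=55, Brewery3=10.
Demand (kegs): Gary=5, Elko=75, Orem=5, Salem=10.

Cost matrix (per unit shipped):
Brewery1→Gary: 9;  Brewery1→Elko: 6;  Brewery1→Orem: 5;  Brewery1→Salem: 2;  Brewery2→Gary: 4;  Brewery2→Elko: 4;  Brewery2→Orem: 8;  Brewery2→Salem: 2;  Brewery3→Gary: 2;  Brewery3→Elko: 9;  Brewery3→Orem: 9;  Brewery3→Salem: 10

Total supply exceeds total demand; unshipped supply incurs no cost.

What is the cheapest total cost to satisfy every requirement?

395

Optimal allocation:
  Brewery1->Elko: 20 × 6 = 120
  Brewery1->Orem: 5 × 5 = 25
  Brewery1->Salem: 10 × 2 = 20
  Brewery2->Elko: 55 × 4 = 220
  Brewery3->Gary: 5 × 2 = 10
Total = 120 + 25 + 20 + 220 + 10 = 395.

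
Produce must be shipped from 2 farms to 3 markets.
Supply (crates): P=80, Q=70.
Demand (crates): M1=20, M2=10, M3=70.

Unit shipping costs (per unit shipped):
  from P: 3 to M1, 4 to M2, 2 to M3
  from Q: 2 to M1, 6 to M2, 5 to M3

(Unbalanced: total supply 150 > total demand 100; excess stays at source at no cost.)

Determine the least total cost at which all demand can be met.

Optimal allocation:
  P–M2: 10 × 4 = 40
  P–M3: 70 × 2 = 140
  Q–M1: 20 × 2 = 40
Total = 40 + 140 + 40 = 220.
(Supply check: P ships 80; Q ships 20.)

220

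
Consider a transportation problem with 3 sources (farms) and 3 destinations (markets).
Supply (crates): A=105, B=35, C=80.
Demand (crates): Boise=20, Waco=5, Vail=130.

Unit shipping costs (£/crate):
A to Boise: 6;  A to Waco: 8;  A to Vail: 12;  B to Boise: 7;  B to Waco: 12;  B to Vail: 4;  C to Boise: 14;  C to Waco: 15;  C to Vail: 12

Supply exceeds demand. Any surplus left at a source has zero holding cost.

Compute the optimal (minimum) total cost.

An optimal shipping plan:
  A→Boise: 20 × £6 = £120
  A→Waco: 5 × £8 = £40
  A→Vail: 15 × £12 = £180
  B→Vail: 35 × £4 = £140
  C→Vail: 80 × £12 = £960
Total = 120 + 40 + 180 + 140 + 960 = £1440.
(Supply check: A ships 40; B ships 35; C ships 80.)

1440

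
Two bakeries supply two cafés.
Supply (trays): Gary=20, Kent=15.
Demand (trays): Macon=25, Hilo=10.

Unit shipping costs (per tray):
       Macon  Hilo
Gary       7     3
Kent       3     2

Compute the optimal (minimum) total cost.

An optimal shipping plan:
  Gary–Macon: 10 trays
  Gary–Hilo: 10 trays
  Kent–Macon: 15 trays
Total cost = 145.
(Supply check: Gary ships 20; Kent ships 15.)

145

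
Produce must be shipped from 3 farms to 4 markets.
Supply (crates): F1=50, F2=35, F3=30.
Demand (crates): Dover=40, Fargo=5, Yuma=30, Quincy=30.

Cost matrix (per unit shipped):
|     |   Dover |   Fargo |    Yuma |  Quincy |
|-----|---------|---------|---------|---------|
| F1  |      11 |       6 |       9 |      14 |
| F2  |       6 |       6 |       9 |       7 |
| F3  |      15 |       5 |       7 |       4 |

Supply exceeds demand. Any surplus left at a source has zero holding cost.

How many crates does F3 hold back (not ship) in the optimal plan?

0

Minimum-cost shipments:
  F1–Dover: 5 × 11 = 55
  F1–Fargo: 5 × 6 = 30
  F1–Yuma: 30 × 9 = 270
  F2–Dover: 35 × 6 = 210
  F3–Quincy: 30 × 4 = 120
Total cost = 685.
F3 ships 30 of its 30, leaving 0.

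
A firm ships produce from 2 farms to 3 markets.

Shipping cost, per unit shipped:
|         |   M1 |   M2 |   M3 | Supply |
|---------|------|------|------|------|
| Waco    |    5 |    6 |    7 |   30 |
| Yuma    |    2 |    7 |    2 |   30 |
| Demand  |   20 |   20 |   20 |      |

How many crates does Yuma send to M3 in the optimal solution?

Solving gives:
  Waco->M1: 10 × 5 = 50
  Waco->M2: 20 × 6 = 120
  Yuma->M1: 10 × 2 = 20
  Yuma->M3: 20 × 2 = 40
Total cost = 230.
So Yuma→M3 carries 20 crates.

20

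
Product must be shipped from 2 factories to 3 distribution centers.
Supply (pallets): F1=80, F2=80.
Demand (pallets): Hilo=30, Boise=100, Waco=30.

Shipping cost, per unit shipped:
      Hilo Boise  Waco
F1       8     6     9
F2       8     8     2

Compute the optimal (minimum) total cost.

940

Optimal allocation:
  F1→Boise: 80 × 6 = 480
  F2→Hilo: 30 × 8 = 240
  F2→Boise: 20 × 8 = 160
  F2→Waco: 30 × 2 = 60
Total = 480 + 240 + 160 + 60 = 940.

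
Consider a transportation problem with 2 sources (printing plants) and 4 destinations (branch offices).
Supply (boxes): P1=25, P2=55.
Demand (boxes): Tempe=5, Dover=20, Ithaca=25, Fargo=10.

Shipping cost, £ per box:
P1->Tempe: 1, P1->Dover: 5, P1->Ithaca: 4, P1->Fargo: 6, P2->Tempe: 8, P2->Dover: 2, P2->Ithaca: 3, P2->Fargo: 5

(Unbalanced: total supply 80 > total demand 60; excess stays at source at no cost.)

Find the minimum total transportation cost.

170

One minimum-cost allocation:
  P1->Tempe: 5 boxes
  P2->Dover: 20 boxes
  P2->Ithaca: 25 boxes
  P2->Fargo: 10 boxes
Total cost = £170.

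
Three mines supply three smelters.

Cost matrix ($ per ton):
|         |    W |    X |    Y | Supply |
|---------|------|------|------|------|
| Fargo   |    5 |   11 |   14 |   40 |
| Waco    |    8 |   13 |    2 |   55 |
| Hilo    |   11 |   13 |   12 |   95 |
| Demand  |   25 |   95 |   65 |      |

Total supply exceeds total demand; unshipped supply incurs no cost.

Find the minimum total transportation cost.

1560

A cheapest plan:
  Fargo→W: 25 × $5 = $125
  Fargo→X: 15 × $11 = $165
  Waco→Y: 55 × $2 = $110
  Hilo→X: 80 × $13 = $1040
  Hilo→Y: 10 × $12 = $120
Total = 125 + 165 + 110 + 1040 + 120 = $1560.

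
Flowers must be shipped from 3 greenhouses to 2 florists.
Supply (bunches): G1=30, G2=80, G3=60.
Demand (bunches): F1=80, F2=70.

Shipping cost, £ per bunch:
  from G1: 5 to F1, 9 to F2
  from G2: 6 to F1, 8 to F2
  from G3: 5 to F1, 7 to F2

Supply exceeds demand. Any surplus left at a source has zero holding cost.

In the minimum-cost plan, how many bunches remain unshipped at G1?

An optimal plan:
  G1->F1: 30 bunches
  G2->F1: 50 bunches
  G2->F2: 10 bunches
  G3->F2: 60 bunches
Total cost = £950.
G1 ships 30 of its 30, leaving 0.

0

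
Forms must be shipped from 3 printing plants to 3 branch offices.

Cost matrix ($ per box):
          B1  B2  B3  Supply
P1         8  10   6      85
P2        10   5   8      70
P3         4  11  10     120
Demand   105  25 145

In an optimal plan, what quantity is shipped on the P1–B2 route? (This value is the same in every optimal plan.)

0

Optimal shipments:
  P1 to B3: 85 × $6 = $510
  P2 to B2: 25 × $5 = $125
  P2 to B3: 45 × $8 = $360
  P3 to B1: 105 × $4 = $420
  P3 to B3: 15 × $10 = $150
Total cost = $1565.
The route P1→B2 is not used.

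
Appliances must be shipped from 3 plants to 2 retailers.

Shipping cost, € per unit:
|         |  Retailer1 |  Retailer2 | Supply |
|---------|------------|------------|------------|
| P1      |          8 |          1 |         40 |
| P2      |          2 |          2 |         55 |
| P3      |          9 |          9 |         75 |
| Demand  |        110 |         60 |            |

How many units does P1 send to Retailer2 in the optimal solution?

Solving gives:
  P1 to Retailer2: 40 units
  P2 to Retailer1: 55 units
  P3 to Retailer1: 55 units
  P3 to Retailer2: 20 units
Total cost = €825.
So P1→Retailer2 carries 40 units.

40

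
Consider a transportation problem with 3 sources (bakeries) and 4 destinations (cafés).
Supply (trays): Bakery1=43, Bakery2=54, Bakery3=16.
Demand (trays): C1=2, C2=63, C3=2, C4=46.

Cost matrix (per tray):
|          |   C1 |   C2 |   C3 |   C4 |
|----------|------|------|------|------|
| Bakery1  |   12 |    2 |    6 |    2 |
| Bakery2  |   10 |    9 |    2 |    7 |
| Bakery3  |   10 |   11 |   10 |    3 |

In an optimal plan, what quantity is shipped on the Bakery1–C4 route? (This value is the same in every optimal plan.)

0

Solving gives:
  Bakery1–C2: 43 × 2 = 86
  Bakery2–C1: 2 × 10 = 20
  Bakery2–C2: 20 × 9 = 180
  Bakery2–C3: 2 × 2 = 4
  Bakery2–C4: 30 × 7 = 210
  Bakery3–C4: 16 × 3 = 48
Total cost = 548.
The route Bakery1→C4 is not used.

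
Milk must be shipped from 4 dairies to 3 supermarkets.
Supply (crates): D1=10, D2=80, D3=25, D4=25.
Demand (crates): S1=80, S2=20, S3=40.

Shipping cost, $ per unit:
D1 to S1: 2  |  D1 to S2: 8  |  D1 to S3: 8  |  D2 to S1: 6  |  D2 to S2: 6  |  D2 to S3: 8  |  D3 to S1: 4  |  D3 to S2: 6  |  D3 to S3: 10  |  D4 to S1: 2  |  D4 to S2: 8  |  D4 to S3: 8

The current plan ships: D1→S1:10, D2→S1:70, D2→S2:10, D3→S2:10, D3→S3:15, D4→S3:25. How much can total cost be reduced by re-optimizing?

Current plan cost = 10·2 + 70·6 + 10·6 + 10·6 + 15·10 + 25·8 = $910.
Optimal plan:
  D1→S1: 10 crates
  D2→S1: 20 crates
  D2→S2: 20 crates
  D2→S3: 40 crates
  D3→S1: 25 crates
  D4→S1: 25 crates
Optimal cost = $730.
Saving = 910 − 730 = $180.

180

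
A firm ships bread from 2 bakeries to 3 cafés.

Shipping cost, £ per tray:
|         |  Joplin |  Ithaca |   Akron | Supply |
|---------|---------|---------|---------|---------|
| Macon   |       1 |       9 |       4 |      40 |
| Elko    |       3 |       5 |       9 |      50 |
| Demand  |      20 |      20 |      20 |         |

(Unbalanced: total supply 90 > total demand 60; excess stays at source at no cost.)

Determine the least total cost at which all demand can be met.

200

Optimal allocation:
  Macon–Joplin: 20 trays
  Macon–Akron: 20 trays
  Elko–Ithaca: 20 trays
Total cost = £200.
(Supply check: Macon ships 40; Elko ships 20.)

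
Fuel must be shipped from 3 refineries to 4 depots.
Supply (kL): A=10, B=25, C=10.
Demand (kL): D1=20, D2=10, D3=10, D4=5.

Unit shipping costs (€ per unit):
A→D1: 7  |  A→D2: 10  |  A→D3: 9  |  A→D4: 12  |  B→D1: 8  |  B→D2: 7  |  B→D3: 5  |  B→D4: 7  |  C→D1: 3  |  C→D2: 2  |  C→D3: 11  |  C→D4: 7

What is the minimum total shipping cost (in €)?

A cheapest plan:
  A–D1: 10 × €7 = €70
  B–D2: 10 × €7 = €70
  B–D3: 10 × €5 = €50
  B–D4: 5 × €7 = €35
  C–D1: 10 × €3 = €30
Total = 70 + 70 + 50 + 35 + 30 = €255.

255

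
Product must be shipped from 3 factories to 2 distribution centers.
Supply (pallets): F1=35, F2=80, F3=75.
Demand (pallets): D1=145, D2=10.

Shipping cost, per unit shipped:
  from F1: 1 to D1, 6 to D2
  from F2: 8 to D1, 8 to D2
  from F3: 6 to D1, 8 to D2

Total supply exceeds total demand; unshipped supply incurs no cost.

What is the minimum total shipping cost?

An optimal shipping plan:
  F1->D1: 35 × 1 = 35
  F2->D1: 35 × 8 = 280
  F2->D2: 10 × 8 = 80
  F3->D1: 75 × 6 = 450
Total = 35 + 280 + 80 + 450 = 845.

845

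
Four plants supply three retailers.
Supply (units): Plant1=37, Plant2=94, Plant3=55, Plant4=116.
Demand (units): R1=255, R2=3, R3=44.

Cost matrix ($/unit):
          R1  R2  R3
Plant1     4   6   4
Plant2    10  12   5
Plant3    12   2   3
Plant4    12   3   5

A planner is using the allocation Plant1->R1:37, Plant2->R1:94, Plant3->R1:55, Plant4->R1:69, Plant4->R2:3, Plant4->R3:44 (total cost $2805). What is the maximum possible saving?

Current plan cost = 37·4 + 94·10 + 55·12 + 69·12 + 3·3 + 44·5 = $2805.
Optimal plan:
  Plant1 to R1: 37 × $4 = $148
  Plant2 to R1: 94 × $10 = $940
  Plant3 to R1: 8 × $12 = $96
  Plant3 to R2: 3 × $2 = $6
  Plant3 to R3: 44 × $3 = $132
  Plant4 to R1: 116 × $12 = $1392
Optimal cost = $2714.
Saving = 2805 − 2714 = $91.

91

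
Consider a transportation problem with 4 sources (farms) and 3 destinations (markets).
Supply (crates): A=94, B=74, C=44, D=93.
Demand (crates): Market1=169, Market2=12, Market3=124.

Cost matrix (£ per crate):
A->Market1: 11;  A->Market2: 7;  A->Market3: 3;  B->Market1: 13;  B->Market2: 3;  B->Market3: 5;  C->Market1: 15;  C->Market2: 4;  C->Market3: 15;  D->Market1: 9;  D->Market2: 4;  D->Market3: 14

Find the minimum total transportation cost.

2369

Optimal allocation:
  A->Market3: 94 crates
  B->Market1: 44 crates
  B->Market3: 30 crates
  C->Market1: 32 crates
  C->Market2: 12 crates
  D->Market1: 93 crates
Total cost = £2369.
(Supply check: A ships 94; B ships 74; C ships 44; D ships 93.)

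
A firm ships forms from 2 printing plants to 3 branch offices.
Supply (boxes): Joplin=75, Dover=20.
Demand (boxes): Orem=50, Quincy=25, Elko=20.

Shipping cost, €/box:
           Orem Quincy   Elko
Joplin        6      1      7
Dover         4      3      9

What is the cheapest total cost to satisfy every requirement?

425

A cheapest plan:
  Joplin->Orem: 30 × €6 = €180
  Joplin->Quincy: 25 × €1 = €25
  Joplin->Elko: 20 × €7 = €140
  Dover->Orem: 20 × €4 = €80
Total = 180 + 25 + 140 + 80 = €425.
(Supply check: Joplin ships 75; Dover ships 20.)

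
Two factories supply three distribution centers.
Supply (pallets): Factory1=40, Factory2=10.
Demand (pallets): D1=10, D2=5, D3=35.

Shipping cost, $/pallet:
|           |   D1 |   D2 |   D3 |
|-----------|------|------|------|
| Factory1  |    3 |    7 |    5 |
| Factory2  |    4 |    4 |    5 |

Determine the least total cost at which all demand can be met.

Optimal allocation:
  Factory1->D1: 10 pallets
  Factory1->D3: 30 pallets
  Factory2->D2: 5 pallets
  Factory2->D3: 5 pallets
Total cost = $225.

225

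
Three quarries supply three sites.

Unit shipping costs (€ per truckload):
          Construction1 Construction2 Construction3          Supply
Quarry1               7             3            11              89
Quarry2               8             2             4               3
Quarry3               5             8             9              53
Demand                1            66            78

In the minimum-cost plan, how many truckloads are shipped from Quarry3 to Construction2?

0

Optimal shipments:
  Quarry1→Construction2: 66 truckloads
  Quarry1→Construction3: 23 truckloads
  Quarry2→Construction3: 3 truckloads
  Quarry3→Construction1: 1 truckloads
  Quarry3→Construction3: 52 truckloads
Total cost = €936.
The route Quarry3→Construction2 is not used.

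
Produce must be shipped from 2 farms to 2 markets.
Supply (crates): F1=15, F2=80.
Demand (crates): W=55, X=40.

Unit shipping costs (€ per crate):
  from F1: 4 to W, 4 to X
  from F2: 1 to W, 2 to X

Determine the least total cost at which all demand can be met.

165

A cheapest plan:
  F1–X: 15 × €4 = €60
  F2–W: 55 × €1 = €55
  F2–X: 25 × €2 = €50
Total = 60 + 55 + 50 = €165.
(Supply check: F1 ships 15; F2 ships 80.)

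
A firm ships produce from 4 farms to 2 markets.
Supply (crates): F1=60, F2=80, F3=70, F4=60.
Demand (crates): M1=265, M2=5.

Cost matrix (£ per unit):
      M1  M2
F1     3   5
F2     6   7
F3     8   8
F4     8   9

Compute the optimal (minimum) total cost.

1700

One minimum-cost allocation:
  F1→M1: 60 crates
  F2→M1: 80 crates
  F3→M1: 65 crates
  F3→M2: 5 crates
  F4→M1: 60 crates
Total cost = £1700.
(Supply check: F1 ships 60; F2 ships 80; F3 ships 70; F4 ships 60.)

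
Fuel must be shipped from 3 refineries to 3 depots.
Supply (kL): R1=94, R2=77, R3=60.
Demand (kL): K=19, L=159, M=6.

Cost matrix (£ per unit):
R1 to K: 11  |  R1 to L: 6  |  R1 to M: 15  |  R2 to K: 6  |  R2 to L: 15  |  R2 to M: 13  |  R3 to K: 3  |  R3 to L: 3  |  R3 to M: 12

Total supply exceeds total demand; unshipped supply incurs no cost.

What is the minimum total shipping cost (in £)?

1011

An optimal shipping plan:
  R1–L: 94 × £6 = £564
  R2–K: 19 × £6 = £114
  R2–L: 5 × £15 = £75
  R2–M: 6 × £13 = £78
  R3–L: 60 × £3 = £180
Total = 564 + 114 + 75 + 78 + 180 = £1011.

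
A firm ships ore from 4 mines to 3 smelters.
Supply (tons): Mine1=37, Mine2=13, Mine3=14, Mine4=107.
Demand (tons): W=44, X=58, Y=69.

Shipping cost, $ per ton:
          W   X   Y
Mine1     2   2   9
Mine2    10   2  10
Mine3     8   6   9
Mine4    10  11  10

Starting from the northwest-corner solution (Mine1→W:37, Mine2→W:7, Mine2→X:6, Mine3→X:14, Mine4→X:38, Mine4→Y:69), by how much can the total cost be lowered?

Current plan cost = 37·2 + 7·10 + 6·2 + 14·6 + 38·11 + 69·10 = $1348.
Optimal plan:
  Mine1->W: 6 tons
  Mine1->X: 31 tons
  Mine2->X: 13 tons
  Mine3->X: 14 tons
  Mine4->W: 38 tons
  Mine4->Y: 69 tons
Optimal cost = $1254.
Saving = 1348 − 1254 = $94.

94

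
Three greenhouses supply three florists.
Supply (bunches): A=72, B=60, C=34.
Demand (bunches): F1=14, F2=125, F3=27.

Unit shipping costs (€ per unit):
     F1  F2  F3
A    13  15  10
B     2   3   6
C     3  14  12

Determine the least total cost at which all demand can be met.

1447

One minimum-cost allocation:
  A to F2: 45 bunches
  A to F3: 27 bunches
  B to F2: 60 bunches
  C to F1: 14 bunches
  C to F2: 20 bunches
Total cost = €1447.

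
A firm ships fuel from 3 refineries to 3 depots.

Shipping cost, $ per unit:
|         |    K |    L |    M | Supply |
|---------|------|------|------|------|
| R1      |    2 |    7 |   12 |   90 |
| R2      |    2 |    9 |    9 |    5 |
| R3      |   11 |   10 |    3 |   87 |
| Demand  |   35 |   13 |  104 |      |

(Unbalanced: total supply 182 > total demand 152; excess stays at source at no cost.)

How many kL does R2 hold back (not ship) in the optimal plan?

Minimum-cost shipments:
  R1 to K: 35 × $2 = $70
  R1 to L: 13 × $7 = $91
  R1 to M: 12 × $12 = $144
  R2 to M: 5 × $9 = $45
  R3 to M: 87 × $3 = $261
Total cost = $611.
R2 ships 5 of its 5, leaving 0.

0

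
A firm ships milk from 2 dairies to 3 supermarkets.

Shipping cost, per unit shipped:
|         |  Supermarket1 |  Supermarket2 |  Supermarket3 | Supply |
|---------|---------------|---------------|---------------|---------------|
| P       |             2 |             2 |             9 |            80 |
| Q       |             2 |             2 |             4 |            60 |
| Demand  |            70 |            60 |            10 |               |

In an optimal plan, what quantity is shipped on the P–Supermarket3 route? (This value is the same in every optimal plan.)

Optimal shipments:
  P→Supermarket1: 20 crates
  P→Supermarket2: 60 crates
  Q→Supermarket1: 50 crates
  Q→Supermarket3: 10 crates
Total cost = 300.
The route P→Supermarket3 is not used.

0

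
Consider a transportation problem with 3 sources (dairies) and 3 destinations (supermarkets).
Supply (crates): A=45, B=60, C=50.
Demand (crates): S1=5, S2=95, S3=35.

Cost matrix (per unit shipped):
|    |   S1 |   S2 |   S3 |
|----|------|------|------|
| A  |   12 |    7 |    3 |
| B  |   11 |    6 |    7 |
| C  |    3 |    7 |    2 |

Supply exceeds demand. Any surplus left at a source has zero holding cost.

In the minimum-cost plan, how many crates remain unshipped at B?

Minimum-cost shipments:
  A→S2: 35 × 7 = 245
  B→S2: 60 × 6 = 360
  C→S1: 5 × 3 = 15
  C→S3: 35 × 2 = 70
Total cost = 690.
B ships 60 of its 60, leaving 0.

0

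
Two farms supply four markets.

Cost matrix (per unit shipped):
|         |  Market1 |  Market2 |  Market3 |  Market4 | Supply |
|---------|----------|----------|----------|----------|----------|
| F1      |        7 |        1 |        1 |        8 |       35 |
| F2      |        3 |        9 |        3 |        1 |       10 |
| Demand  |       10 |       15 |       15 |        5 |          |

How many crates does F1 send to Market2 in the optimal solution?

The minimum-cost plan:
  F1->Market1: 5 × 7 = 35
  F1->Market2: 15 × 1 = 15
  F1->Market3: 15 × 1 = 15
  F2->Market1: 5 × 3 = 15
  F2->Market4: 5 × 1 = 5
Total cost = 85.
So F1→Market2 carries 15 crates.

15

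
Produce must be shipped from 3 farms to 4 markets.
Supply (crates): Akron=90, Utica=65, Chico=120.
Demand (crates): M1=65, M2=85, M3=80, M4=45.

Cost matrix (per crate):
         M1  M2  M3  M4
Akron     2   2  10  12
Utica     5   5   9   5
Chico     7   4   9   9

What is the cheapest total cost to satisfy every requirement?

1365

A cheapest plan:
  Akron->M1: 65 × 2 = 130
  Akron->M2: 25 × 2 = 50
  Utica->M3: 20 × 9 = 180
  Utica->M4: 45 × 5 = 225
  Chico->M2: 60 × 4 = 240
  Chico->M3: 60 × 9 = 540
Total = 130 + 50 + 180 + 225 + 240 + 540 = 1365.
(Supply check: Akron ships 90; Utica ships 65; Chico ships 120.)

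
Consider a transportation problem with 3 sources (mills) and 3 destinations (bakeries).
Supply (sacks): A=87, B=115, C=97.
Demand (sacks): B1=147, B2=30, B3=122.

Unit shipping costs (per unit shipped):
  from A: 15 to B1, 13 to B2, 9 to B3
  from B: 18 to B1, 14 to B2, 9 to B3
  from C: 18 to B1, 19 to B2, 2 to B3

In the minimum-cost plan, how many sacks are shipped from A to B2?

The minimum-cost plan:
  A to B1: 87 × 15 = 1305
  B to B1: 60 × 18 = 1080
  B to B2: 30 × 14 = 420
  B to B3: 25 × 9 = 225
  C to B3: 97 × 2 = 194
Total cost = 3224.
The route A→B2 is not used.

0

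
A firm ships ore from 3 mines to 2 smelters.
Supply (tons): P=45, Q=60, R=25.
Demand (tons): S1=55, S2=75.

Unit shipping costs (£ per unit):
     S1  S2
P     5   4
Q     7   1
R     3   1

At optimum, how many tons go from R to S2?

15

Optimal shipments:
  P–S1: 45 × £5 = £225
  Q–S2: 60 × £1 = £60
  R–S1: 10 × £3 = £30
  R–S2: 15 × £1 = £15
Total cost = £330.
So R→S2 carries 15 tons.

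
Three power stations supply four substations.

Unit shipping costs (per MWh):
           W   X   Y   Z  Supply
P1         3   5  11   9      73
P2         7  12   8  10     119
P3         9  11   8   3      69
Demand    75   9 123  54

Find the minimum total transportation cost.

A cheapest plan:
  P1->W: 64 × 3 = 192
  P1->X: 9 × 5 = 45
  P2->W: 11 × 7 = 77
  P2->Y: 108 × 8 = 864
  P3->Y: 15 × 8 = 120
  P3->Z: 54 × 3 = 162
Total = 192 + 45 + 77 + 864 + 120 + 162 = 1460.
(Supply check: P1 ships 73; P2 ships 119; P3 ships 69.)

1460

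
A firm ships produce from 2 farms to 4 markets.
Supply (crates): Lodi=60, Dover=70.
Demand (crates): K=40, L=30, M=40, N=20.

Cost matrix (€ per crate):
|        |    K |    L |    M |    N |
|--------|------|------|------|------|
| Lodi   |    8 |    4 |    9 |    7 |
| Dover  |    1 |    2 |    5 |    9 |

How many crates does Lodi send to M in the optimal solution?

10

Optimal shipments:
  Lodi->L: 30 crates
  Lodi->M: 10 crates
  Lodi->N: 20 crates
  Dover->K: 40 crates
  Dover->M: 30 crates
Total cost = €540.
So Lodi→M carries 10 crates.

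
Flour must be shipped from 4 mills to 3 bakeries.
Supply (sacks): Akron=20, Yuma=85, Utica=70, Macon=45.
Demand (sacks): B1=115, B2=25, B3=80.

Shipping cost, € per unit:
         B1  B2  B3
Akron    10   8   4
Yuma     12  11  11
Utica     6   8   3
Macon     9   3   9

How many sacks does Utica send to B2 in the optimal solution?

0

Solving gives:
  Akron→B3: 20 sacks
  Yuma→B1: 85 sacks
  Utica→B1: 10 sacks
  Utica→B3: 60 sacks
  Macon→B1: 20 sacks
  Macon→B2: 25 sacks
Total cost = €1595.
The route Utica→B2 is not used.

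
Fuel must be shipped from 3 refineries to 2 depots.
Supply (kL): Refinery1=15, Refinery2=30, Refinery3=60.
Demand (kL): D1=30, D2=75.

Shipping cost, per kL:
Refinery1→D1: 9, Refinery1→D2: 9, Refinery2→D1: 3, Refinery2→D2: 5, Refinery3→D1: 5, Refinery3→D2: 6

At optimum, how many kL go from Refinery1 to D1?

0

Solving gives:
  Refinery1 to D2: 15 × 9 = 135
  Refinery2 to D1: 30 × 3 = 90
  Refinery3 to D2: 60 × 6 = 360
Total cost = 585.
The route Refinery1→D1 is not used.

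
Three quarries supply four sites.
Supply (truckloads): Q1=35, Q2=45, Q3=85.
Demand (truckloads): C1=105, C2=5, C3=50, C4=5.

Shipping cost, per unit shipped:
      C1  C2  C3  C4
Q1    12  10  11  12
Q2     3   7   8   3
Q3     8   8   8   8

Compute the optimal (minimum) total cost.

1195

Optimal allocation:
  Q1–C2: 5 × 10 = 50
  Q1–C3: 30 × 11 = 330
  Q2–C1: 40 × 3 = 120
  Q2–C4: 5 × 3 = 15
  Q3–C1: 65 × 8 = 520
  Q3–C3: 20 × 8 = 160
Total = 50 + 330 + 120 + 15 + 520 + 160 = 1195.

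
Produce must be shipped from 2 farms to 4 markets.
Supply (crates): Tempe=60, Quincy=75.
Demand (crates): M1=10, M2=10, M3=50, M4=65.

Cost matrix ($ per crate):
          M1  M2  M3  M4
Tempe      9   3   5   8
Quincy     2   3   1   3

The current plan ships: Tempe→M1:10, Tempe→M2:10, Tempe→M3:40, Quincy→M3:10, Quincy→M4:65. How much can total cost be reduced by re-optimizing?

30

Current plan cost = 10·9 + 10·3 + 40·5 + 10·1 + 65·3 = $525.
Optimal plan:
  Tempe–M2: 10 × $3 = $30
  Tempe–M3: 50 × $5 = $250
  Quincy–M1: 10 × $2 = $20
  Quincy–M4: 65 × $3 = $195
Optimal cost = $495.
Saving = 525 − 495 = $30.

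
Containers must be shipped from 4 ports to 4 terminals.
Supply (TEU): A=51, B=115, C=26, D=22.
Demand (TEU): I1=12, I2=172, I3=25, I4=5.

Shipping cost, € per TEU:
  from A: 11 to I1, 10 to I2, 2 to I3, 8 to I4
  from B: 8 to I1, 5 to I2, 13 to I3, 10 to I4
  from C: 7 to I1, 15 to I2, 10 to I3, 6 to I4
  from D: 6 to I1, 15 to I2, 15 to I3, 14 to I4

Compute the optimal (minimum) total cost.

1452

A cheapest plan:
  A to I2: 26 × €10 = €260
  A to I3: 25 × €2 = €50
  B to I2: 115 × €5 = €575
  C to I2: 21 × €15 = €315
  C to I4: 5 × €6 = €30
  D to I1: 12 × €6 = €72
  D to I2: 10 × €15 = €150
Total = 260 + 50 + 575 + 315 + 30 + 72 + 150 = €1452.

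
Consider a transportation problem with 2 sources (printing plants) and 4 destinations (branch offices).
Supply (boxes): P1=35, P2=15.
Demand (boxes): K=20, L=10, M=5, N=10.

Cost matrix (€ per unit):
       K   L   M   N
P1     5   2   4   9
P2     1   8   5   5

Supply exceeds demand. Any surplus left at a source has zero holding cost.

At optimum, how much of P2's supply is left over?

An optimal plan:
  P1 to K: 5 × €5 = €25
  P1 to L: 10 × €2 = €20
  P1 to M: 5 × €4 = €20
  P1 to N: 10 × €9 = €90
  P2 to K: 15 × €1 = €15
Total cost = €170.
P2 ships 15 of its 15, leaving 0.

0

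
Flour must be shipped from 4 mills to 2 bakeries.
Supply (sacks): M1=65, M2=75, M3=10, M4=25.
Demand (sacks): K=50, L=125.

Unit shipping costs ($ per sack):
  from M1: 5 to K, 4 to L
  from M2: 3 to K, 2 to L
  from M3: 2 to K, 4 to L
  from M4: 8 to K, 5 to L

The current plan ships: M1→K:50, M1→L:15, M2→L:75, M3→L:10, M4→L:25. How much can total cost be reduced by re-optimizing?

Current plan cost = 50·5 + 15·4 + 75·2 + 10·4 + 25·5 = $625.
Optimal plan:
  M1→K: 40 sacks
  M1→L: 25 sacks
  M2→L: 75 sacks
  M3→K: 10 sacks
  M4→L: 25 sacks
Optimal cost = $595.
Saving = 625 − 595 = $30.

30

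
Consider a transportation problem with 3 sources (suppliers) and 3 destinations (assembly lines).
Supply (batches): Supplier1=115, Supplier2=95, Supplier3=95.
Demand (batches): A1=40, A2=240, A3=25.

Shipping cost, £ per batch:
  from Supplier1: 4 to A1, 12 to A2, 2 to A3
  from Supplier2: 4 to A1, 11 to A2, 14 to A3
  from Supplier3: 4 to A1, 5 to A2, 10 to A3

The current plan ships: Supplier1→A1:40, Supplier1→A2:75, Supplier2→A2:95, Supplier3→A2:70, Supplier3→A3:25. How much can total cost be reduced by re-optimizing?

375

Current plan cost = 40·4 + 75·12 + 95·11 + 70·5 + 25·10 = £2705.
Optimal plan:
  Supplier1–A1: 40 × £4 = £160
  Supplier1–A2: 50 × £12 = £600
  Supplier1–A3: 25 × £2 = £50
  Supplier2–A2: 95 × £11 = £1045
  Supplier3–A2: 95 × £5 = £475
Optimal cost = £2330.
Saving = 2705 − 2330 = £375.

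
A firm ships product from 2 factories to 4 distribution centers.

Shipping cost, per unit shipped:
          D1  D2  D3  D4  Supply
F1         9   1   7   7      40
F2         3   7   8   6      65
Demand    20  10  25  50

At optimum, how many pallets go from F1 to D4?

The minimum-cost plan:
  F1->D2: 10 × 1 = 10
  F1->D3: 25 × 7 = 175
  F1->D4: 5 × 7 = 35
  F2->D1: 20 × 3 = 60
  F2->D4: 45 × 6 = 270
Total cost = 550.
So F1→D4 carries 5 pallets.

5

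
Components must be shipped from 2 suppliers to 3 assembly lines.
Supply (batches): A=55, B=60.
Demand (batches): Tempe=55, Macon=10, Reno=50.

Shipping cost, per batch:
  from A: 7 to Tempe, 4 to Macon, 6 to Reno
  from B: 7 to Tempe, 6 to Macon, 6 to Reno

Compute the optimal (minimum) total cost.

A cheapest plan:
  A to Tempe: 45 × 7 = 315
  A to Macon: 10 × 4 = 40
  B to Tempe: 10 × 7 = 70
  B to Reno: 50 × 6 = 300
Total = 315 + 40 + 70 + 300 = 725.
(Supply check: A ships 55; B ships 60.)

725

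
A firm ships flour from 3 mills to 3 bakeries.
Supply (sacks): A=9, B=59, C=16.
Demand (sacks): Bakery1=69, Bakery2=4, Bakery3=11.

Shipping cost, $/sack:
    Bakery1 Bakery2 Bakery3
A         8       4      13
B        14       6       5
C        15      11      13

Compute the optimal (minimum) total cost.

1007

An optimal shipping plan:
  A->Bakery1: 9 sacks
  B->Bakery1: 44 sacks
  B->Bakery2: 4 sacks
  B->Bakery3: 11 sacks
  C->Bakery1: 16 sacks
Total cost = $1007.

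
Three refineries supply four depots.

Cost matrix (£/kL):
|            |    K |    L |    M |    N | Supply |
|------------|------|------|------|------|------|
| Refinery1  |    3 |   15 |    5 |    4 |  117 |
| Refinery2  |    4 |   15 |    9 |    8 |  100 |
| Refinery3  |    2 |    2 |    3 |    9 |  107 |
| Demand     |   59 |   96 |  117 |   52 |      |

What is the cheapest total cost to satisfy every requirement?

Optimal allocation:
  Refinery1→M: 65 × £5 = £325
  Refinery1→N: 52 × £4 = £208
  Refinery2→K: 59 × £4 = £236
  Refinery2→M: 41 × £9 = £369
  Refinery3→L: 96 × £2 = £192
  Refinery3→M: 11 × £3 = £33
Total = 325 + 208 + 236 + 369 + 192 + 33 = £1363.

1363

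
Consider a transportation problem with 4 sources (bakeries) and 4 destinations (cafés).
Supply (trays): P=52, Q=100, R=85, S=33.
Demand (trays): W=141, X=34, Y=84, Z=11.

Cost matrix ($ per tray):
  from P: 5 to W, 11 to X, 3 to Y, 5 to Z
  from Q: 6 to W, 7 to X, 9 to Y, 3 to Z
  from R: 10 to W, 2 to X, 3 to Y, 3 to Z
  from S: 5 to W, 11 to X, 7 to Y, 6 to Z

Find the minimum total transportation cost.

1147

A cheapest plan:
  P->W: 19 trays
  P->Y: 33 trays
  Q->W: 89 trays
  Q->Z: 11 trays
  R->X: 34 trays
  R->Y: 51 trays
  S->W: 33 trays
Total cost = $1147.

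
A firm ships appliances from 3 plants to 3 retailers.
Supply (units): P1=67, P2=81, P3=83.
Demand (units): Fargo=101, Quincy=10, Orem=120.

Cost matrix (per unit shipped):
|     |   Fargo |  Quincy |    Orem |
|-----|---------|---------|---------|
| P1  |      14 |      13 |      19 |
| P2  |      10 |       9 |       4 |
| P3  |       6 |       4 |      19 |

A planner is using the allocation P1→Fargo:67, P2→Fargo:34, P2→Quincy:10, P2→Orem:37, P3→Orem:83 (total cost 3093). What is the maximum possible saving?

Current plan cost = 67·14 + 34·10 + 10·9 + 37·4 + 83·19 = 3093.
Optimal plan:
  P1 to Fargo: 28 × 14 = 392
  P1 to Orem: 39 × 19 = 741
  P2 to Orem: 81 × 4 = 324
  P3 to Fargo: 73 × 6 = 438
  P3 to Quincy: 10 × 4 = 40
Optimal cost = 1935.
Saving = 3093 − 1935 = 1158.

1158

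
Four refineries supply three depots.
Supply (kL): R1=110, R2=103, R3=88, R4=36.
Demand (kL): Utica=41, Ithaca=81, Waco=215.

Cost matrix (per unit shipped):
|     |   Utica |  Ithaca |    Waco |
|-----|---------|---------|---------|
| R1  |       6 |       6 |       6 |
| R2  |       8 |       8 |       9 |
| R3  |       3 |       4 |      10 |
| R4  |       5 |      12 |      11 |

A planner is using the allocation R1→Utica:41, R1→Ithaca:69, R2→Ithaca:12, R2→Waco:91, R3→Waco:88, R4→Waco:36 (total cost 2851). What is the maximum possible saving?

727

Current plan cost = 41·6 + 69·6 + 12·8 + 91·9 + 88·10 + 36·11 = 2851.
Optimal plan:
  R1->Waco: 110 × 6 = 660
  R2->Waco: 103 × 9 = 927
  R3->Utica: 7 × 3 = 21
  R3->Ithaca: 81 × 4 = 324
  R4->Utica: 34 × 5 = 170
  R4->Waco: 2 × 11 = 22
Optimal cost = 2124.
Saving = 2851 − 2124 = 727.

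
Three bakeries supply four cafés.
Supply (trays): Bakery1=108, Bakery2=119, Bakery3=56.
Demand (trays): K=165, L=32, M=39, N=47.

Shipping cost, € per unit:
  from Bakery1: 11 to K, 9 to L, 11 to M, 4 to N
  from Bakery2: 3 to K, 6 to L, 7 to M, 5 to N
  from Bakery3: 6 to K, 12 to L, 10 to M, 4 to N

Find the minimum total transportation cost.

1528

A cheapest plan:
  Bakery1 to L: 32 × €9 = €288
  Bakery1 to M: 29 × €11 = €319
  Bakery1 to N: 47 × €4 = €188
  Bakery2 to K: 109 × €3 = €327
  Bakery2 to M: 10 × €7 = €70
  Bakery3 to K: 56 × €6 = €336
Total = 288 + 319 + 188 + 327 + 70 + 336 = €1528.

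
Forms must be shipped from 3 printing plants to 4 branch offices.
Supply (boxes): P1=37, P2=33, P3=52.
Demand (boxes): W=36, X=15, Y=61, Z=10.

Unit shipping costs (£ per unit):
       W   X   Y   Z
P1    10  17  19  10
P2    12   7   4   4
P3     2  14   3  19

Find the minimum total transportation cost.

694

An optimal shipping plan:
  P1→W: 27 × £10 = £270
  P1→Z: 10 × £10 = £100
  P2→X: 15 × £7 = £105
  P2→Y: 18 × £4 = £72
  P3→W: 9 × £2 = £18
  P3→Y: 43 × £3 = £129
Total = 270 + 100 + 105 + 72 + 18 + 129 = £694.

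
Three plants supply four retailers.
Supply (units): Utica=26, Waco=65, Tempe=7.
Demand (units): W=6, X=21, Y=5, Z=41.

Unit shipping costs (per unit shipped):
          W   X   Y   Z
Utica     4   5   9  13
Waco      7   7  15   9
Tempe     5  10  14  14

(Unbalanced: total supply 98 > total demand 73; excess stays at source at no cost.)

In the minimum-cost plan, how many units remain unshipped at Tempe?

An optimal plan:
  Utica–X: 21 × 5 = 105
  Utica–Y: 5 × 9 = 45
  Waco–Z: 41 × 9 = 369
  Tempe–W: 6 × 5 = 30
Total cost = 549.
Tempe ships 6 of its 7, leaving 1.

1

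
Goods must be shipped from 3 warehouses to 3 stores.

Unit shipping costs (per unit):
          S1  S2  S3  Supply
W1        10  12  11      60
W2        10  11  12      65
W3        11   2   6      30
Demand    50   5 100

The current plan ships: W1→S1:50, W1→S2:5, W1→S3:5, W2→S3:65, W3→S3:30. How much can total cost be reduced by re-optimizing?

75

Current plan cost = 50·10 + 5·12 + 5·11 + 65·12 + 30·6 = 1575.
Optimal plan:
  W1 to S3: 60 × 11 = 660
  W2 to S1: 50 × 10 = 500
  W2 to S3: 15 × 12 = 180
  W3 to S2: 5 × 2 = 10
  W3 to S3: 25 × 6 = 150
Optimal cost = 1500.
Saving = 1575 − 1500 = 75.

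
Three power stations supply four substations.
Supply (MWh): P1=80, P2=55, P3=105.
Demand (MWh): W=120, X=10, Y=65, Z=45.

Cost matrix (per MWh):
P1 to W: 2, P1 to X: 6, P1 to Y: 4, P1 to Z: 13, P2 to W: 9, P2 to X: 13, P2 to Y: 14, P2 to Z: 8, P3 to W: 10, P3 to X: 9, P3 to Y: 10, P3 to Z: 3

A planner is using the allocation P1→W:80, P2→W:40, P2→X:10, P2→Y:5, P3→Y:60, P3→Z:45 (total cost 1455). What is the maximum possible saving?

Current plan cost = 80·2 + 40·9 + 10·13 + 5·14 + 60·10 + 45·3 = 1455.
Optimal plan:
  P1 to W: 65 × 2 = 130
  P1 to Y: 15 × 4 = 60
  P2 to W: 55 × 9 = 495
  P3 to X: 10 × 9 = 90
  P3 to Y: 50 × 10 = 500
  P3 to Z: 45 × 3 = 135
Optimal cost = 1410.
Saving = 1455 − 1410 = 45.

45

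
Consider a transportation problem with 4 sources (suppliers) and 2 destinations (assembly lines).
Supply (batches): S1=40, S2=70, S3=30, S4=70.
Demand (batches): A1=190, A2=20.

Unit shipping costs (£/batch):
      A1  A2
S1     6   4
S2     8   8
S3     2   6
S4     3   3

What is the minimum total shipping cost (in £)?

1030

One minimum-cost allocation:
  S1 to A1: 20 × £6 = £120
  S1 to A2: 20 × £4 = £80
  S2 to A1: 70 × £8 = £560
  S3 to A1: 30 × £2 = £60
  S4 to A1: 70 × £3 = £210
Total = 120 + 80 + 560 + 60 + 210 = £1030.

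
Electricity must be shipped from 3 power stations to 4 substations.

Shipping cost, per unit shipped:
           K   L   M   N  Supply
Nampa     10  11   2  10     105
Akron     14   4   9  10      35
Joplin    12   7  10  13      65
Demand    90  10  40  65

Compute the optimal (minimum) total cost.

1800

A cheapest plan:
  Nampa->K: 25 × 10 = 250
  Nampa->M: 40 × 2 = 80
  Nampa->N: 40 × 10 = 400
  Akron->L: 10 × 4 = 40
  Akron->N: 25 × 10 = 250
  Joplin->K: 65 × 12 = 780
Total = 250 + 80 + 400 + 40 + 250 + 780 = 1800.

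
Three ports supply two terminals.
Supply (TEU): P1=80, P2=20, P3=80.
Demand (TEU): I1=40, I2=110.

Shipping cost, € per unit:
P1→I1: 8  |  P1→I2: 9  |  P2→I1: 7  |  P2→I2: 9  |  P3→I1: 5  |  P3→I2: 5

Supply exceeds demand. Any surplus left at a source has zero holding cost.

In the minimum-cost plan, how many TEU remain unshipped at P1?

30

An optimal plan:
  P1→I1: 20 TEU
  P1→I2: 30 TEU
  P2→I1: 20 TEU
  P3→I2: 80 TEU
Total cost = €970.
P1 ships 50 of its 80, leaving 30.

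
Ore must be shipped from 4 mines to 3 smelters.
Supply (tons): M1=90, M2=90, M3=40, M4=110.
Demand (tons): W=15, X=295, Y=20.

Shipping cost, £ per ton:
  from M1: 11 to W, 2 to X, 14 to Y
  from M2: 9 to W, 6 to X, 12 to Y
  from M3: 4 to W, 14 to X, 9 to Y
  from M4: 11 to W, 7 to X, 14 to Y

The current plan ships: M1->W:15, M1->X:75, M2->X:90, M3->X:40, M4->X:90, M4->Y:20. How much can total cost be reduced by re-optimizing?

525

Current plan cost = 15·11 + 75·2 + 90·6 + 40·14 + 90·7 + 20·14 = £2325.
Optimal plan:
  M1->X: 90 × £2 = £180
  M2->X: 90 × £6 = £540
  M3->W: 15 × £4 = £60
  M3->X: 5 × £14 = £70
  M3->Y: 20 × £9 = £180
  M4->X: 110 × £7 = £770
Optimal cost = £1800.
Saving = 2325 − 1800 = £525.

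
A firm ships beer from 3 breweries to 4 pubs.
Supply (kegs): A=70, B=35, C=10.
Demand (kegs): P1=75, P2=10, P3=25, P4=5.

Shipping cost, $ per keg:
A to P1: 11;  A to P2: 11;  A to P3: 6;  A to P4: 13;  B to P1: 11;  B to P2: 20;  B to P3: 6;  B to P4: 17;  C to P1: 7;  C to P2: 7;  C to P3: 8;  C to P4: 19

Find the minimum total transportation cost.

1110

One minimum-cost allocation:
  A→P1: 30 × $11 = $330
  A→P2: 10 × $11 = $110
  A→P3: 25 × $6 = $150
  A→P4: 5 × $13 = $65
  B→P1: 35 × $11 = $385
  C→P1: 10 × $7 = $70
Total = 330 + 110 + 150 + 65 + 385 + 70 = $1110.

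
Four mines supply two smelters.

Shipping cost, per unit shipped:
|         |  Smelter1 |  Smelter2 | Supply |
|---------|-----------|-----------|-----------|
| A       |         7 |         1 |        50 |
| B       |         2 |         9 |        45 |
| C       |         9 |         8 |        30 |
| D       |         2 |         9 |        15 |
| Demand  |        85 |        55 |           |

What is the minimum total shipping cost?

435

A cheapest plan:
  A to Smelter2: 50 tons
  B to Smelter1: 45 tons
  C to Smelter1: 25 tons
  C to Smelter2: 5 tons
  D to Smelter1: 15 tons
Total cost = 435.
(Supply check: A ships 50; B ships 45; C ships 30; D ships 15.)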